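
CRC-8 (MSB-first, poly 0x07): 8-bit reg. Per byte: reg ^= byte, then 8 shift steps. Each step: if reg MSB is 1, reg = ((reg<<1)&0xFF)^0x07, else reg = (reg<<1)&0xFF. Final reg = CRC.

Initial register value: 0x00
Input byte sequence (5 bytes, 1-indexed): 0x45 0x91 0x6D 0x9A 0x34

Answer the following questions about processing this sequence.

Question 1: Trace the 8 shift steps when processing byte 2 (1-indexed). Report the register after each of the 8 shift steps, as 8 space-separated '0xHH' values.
Answer: 0x9A 0x33 0x66 0xCC 0x9F 0x39 0x72 0xE4

Derivation:
After byte 1 (0x45): reg=0xDC
Register before byte 2: 0xDC
After XOR with byte 0x91: 0x4D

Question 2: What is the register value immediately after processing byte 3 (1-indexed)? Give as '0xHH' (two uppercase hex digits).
After byte 1 (0x45): reg=0xDC
After byte 2 (0x91): reg=0xE4
After byte 3 (0x6D): reg=0xB6

Answer: 0xB6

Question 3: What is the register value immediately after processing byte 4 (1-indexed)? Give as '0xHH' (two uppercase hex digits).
After byte 1 (0x45): reg=0xDC
After byte 2 (0x91): reg=0xE4
After byte 3 (0x6D): reg=0xB6
After byte 4 (0x9A): reg=0xC4

Answer: 0xC4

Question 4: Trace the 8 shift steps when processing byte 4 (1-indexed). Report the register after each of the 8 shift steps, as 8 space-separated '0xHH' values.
After byte 1 (0x45): reg=0xDC
After byte 2 (0x91): reg=0xE4
After byte 3 (0x6D): reg=0xB6
Register before byte 4: 0xB6
After XOR with byte 0x9A: 0x2C

Answer: 0x58 0xB0 0x67 0xCE 0x9B 0x31 0x62 0xC4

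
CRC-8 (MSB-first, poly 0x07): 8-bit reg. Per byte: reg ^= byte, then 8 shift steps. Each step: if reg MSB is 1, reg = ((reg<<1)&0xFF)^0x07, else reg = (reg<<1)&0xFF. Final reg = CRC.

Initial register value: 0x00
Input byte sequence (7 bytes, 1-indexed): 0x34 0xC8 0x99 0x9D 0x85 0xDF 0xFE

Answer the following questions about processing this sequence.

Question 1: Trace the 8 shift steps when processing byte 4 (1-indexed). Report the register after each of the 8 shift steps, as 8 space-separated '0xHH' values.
Answer: 0xA8 0x57 0xAE 0x5B 0xB6 0x6B 0xD6 0xAB

Derivation:
After byte 1 (0x34): reg=0x8C
After byte 2 (0xC8): reg=0xDB
After byte 3 (0x99): reg=0xC9
Register before byte 4: 0xC9
After XOR with byte 0x9D: 0x54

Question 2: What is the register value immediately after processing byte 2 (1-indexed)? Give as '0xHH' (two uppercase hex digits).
After byte 1 (0x34): reg=0x8C
After byte 2 (0xC8): reg=0xDB

Answer: 0xDB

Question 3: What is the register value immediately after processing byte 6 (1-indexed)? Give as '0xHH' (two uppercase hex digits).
Answer: 0x6B

Derivation:
After byte 1 (0x34): reg=0x8C
After byte 2 (0xC8): reg=0xDB
After byte 3 (0x99): reg=0xC9
After byte 4 (0x9D): reg=0xAB
After byte 5 (0x85): reg=0xCA
After byte 6 (0xDF): reg=0x6B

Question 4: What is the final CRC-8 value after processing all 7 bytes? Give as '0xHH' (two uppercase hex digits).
Answer: 0xE2

Derivation:
After byte 1 (0x34): reg=0x8C
After byte 2 (0xC8): reg=0xDB
After byte 3 (0x99): reg=0xC9
After byte 4 (0x9D): reg=0xAB
After byte 5 (0x85): reg=0xCA
After byte 6 (0xDF): reg=0x6B
After byte 7 (0xFE): reg=0xE2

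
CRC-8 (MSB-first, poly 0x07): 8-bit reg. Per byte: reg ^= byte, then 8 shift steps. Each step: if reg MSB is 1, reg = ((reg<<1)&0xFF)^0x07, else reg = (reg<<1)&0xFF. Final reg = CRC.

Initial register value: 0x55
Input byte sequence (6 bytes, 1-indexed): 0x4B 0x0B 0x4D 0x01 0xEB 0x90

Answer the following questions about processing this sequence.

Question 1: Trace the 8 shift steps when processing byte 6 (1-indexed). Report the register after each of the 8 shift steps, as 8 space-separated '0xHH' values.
Answer: 0xC9 0x95 0x2D 0x5A 0xB4 0x6F 0xDE 0xBB

Derivation:
After byte 1 (0x4B): reg=0x5A
After byte 2 (0x0B): reg=0xB0
After byte 3 (0x4D): reg=0xFD
After byte 4 (0x01): reg=0xFA
After byte 5 (0xEB): reg=0x77
Register before byte 6: 0x77
After XOR with byte 0x90: 0xE7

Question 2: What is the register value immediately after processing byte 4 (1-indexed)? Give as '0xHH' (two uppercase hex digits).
After byte 1 (0x4B): reg=0x5A
After byte 2 (0x0B): reg=0xB0
After byte 3 (0x4D): reg=0xFD
After byte 4 (0x01): reg=0xFA

Answer: 0xFA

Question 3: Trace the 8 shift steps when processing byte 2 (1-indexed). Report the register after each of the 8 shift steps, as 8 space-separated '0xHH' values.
After byte 1 (0x4B): reg=0x5A
Register before byte 2: 0x5A
After XOR with byte 0x0B: 0x51

Answer: 0xA2 0x43 0x86 0x0B 0x16 0x2C 0x58 0xB0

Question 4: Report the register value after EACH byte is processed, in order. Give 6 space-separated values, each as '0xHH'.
0x5A 0xB0 0xFD 0xFA 0x77 0xBB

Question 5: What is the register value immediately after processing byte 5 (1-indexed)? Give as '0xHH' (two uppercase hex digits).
After byte 1 (0x4B): reg=0x5A
After byte 2 (0x0B): reg=0xB0
After byte 3 (0x4D): reg=0xFD
After byte 4 (0x01): reg=0xFA
After byte 5 (0xEB): reg=0x77

Answer: 0x77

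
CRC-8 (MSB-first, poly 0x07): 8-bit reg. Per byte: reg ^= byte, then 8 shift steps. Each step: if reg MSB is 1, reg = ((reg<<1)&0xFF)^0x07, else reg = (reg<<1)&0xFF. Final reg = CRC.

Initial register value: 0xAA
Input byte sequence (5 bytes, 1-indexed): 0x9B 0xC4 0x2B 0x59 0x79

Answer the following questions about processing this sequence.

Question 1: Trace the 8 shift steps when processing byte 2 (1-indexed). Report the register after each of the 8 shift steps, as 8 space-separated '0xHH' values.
After byte 1 (0x9B): reg=0x97
Register before byte 2: 0x97
After XOR with byte 0xC4: 0x53

Answer: 0xA6 0x4B 0x96 0x2B 0x56 0xAC 0x5F 0xBE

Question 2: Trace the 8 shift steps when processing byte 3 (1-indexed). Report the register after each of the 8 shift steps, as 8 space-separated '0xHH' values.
After byte 1 (0x9B): reg=0x97
After byte 2 (0xC4): reg=0xBE
Register before byte 3: 0xBE
After XOR with byte 0x2B: 0x95

Answer: 0x2D 0x5A 0xB4 0x6F 0xDE 0xBB 0x71 0xE2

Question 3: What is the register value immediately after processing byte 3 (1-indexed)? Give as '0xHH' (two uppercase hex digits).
Answer: 0xE2

Derivation:
After byte 1 (0x9B): reg=0x97
After byte 2 (0xC4): reg=0xBE
After byte 3 (0x2B): reg=0xE2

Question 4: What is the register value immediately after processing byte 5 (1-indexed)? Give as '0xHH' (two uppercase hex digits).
Answer: 0xB0

Derivation:
After byte 1 (0x9B): reg=0x97
After byte 2 (0xC4): reg=0xBE
After byte 3 (0x2B): reg=0xE2
After byte 4 (0x59): reg=0x28
After byte 5 (0x79): reg=0xB0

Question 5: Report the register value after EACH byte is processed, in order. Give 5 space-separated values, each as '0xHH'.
0x97 0xBE 0xE2 0x28 0xB0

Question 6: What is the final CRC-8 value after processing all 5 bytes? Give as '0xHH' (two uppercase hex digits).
Answer: 0xB0

Derivation:
After byte 1 (0x9B): reg=0x97
After byte 2 (0xC4): reg=0xBE
After byte 3 (0x2B): reg=0xE2
After byte 4 (0x59): reg=0x28
After byte 5 (0x79): reg=0xB0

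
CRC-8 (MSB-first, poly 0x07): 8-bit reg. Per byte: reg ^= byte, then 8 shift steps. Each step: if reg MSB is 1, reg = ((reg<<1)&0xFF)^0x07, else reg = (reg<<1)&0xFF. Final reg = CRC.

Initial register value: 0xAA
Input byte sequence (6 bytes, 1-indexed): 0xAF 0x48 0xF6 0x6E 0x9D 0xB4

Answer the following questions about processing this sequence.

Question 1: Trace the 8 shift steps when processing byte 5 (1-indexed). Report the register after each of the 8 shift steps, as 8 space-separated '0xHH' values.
After byte 1 (0xAF): reg=0x1B
After byte 2 (0x48): reg=0xBE
After byte 3 (0xF6): reg=0xFF
After byte 4 (0x6E): reg=0xFE
Register before byte 5: 0xFE
After XOR with byte 0x9D: 0x63

Answer: 0xC6 0x8B 0x11 0x22 0x44 0x88 0x17 0x2E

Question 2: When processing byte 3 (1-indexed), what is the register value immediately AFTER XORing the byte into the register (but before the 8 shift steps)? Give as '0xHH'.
Register before byte 3: 0xBE
Byte 3: 0xF6
0xBE XOR 0xF6 = 0x48

Answer: 0x48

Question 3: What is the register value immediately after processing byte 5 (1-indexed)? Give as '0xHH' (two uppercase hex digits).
After byte 1 (0xAF): reg=0x1B
After byte 2 (0x48): reg=0xBE
After byte 3 (0xF6): reg=0xFF
After byte 4 (0x6E): reg=0xFE
After byte 5 (0x9D): reg=0x2E

Answer: 0x2E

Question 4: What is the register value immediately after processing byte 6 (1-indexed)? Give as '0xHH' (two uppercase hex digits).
Answer: 0xCF

Derivation:
After byte 1 (0xAF): reg=0x1B
After byte 2 (0x48): reg=0xBE
After byte 3 (0xF6): reg=0xFF
After byte 4 (0x6E): reg=0xFE
After byte 5 (0x9D): reg=0x2E
After byte 6 (0xB4): reg=0xCF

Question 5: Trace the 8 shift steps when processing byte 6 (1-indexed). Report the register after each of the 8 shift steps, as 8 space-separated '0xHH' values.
After byte 1 (0xAF): reg=0x1B
After byte 2 (0x48): reg=0xBE
After byte 3 (0xF6): reg=0xFF
After byte 4 (0x6E): reg=0xFE
After byte 5 (0x9D): reg=0x2E
Register before byte 6: 0x2E
After XOR with byte 0xB4: 0x9A

Answer: 0x33 0x66 0xCC 0x9F 0x39 0x72 0xE4 0xCF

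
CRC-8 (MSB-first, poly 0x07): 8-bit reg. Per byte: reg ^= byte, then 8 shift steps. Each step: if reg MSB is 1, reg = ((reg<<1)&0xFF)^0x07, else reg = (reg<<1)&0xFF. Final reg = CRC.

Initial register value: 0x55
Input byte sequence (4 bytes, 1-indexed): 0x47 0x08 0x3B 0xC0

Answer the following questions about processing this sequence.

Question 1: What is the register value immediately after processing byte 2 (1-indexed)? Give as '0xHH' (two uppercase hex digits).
Answer: 0x45

Derivation:
After byte 1 (0x47): reg=0x7E
After byte 2 (0x08): reg=0x45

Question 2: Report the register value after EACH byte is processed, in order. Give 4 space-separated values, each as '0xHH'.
0x7E 0x45 0x7D 0x3A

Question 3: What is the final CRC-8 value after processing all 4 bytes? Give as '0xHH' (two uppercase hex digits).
Answer: 0x3A

Derivation:
After byte 1 (0x47): reg=0x7E
After byte 2 (0x08): reg=0x45
After byte 3 (0x3B): reg=0x7D
After byte 4 (0xC0): reg=0x3A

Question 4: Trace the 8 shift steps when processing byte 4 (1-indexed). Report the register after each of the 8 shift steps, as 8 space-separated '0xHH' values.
Answer: 0x7D 0xFA 0xF3 0xE1 0xC5 0x8D 0x1D 0x3A

Derivation:
After byte 1 (0x47): reg=0x7E
After byte 2 (0x08): reg=0x45
After byte 3 (0x3B): reg=0x7D
Register before byte 4: 0x7D
After XOR with byte 0xC0: 0xBD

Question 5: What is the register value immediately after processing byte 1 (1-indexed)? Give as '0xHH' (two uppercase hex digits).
After byte 1 (0x47): reg=0x7E

Answer: 0x7E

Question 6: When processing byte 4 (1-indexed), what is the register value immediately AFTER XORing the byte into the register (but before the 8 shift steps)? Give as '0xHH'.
Register before byte 4: 0x7D
Byte 4: 0xC0
0x7D XOR 0xC0 = 0xBD

Answer: 0xBD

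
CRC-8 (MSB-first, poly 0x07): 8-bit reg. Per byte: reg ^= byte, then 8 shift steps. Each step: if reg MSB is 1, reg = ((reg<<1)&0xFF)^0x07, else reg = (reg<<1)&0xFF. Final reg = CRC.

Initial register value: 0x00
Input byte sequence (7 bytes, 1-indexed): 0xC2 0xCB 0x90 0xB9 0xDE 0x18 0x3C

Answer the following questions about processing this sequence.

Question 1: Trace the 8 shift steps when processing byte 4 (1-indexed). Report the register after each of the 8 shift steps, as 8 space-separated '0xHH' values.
Answer: 0xC2 0x83 0x01 0x02 0x04 0x08 0x10 0x20

Derivation:
After byte 1 (0xC2): reg=0x40
After byte 2 (0xCB): reg=0xB8
After byte 3 (0x90): reg=0xD8
Register before byte 4: 0xD8
After XOR with byte 0xB9: 0x61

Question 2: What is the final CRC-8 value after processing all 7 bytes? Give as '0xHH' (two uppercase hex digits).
After byte 1 (0xC2): reg=0x40
After byte 2 (0xCB): reg=0xB8
After byte 3 (0x90): reg=0xD8
After byte 4 (0xB9): reg=0x20
After byte 5 (0xDE): reg=0xF4
After byte 6 (0x18): reg=0x8A
After byte 7 (0x3C): reg=0x0B

Answer: 0x0B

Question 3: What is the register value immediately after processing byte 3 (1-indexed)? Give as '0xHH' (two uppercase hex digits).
After byte 1 (0xC2): reg=0x40
After byte 2 (0xCB): reg=0xB8
After byte 3 (0x90): reg=0xD8

Answer: 0xD8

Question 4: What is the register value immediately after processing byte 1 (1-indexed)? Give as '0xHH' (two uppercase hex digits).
Answer: 0x40

Derivation:
After byte 1 (0xC2): reg=0x40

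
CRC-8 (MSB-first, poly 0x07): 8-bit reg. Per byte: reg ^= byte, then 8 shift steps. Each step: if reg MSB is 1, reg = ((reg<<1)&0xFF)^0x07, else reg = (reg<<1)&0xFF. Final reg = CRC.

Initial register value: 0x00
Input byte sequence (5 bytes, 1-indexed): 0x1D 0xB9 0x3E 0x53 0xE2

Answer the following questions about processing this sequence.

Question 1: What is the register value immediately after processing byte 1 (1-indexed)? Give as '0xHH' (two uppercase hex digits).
Answer: 0x53

Derivation:
After byte 1 (0x1D): reg=0x53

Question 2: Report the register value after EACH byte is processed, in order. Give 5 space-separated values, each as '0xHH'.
0x53 0x98 0x7B 0xD8 0xA6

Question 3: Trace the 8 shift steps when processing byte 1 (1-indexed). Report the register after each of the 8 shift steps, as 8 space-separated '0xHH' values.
Answer: 0x3A 0x74 0xE8 0xD7 0xA9 0x55 0xAA 0x53

Derivation:
Register before byte 1: 0x00
After XOR with byte 0x1D: 0x1D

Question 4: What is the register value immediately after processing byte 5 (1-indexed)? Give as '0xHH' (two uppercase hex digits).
Answer: 0xA6

Derivation:
After byte 1 (0x1D): reg=0x53
After byte 2 (0xB9): reg=0x98
After byte 3 (0x3E): reg=0x7B
After byte 4 (0x53): reg=0xD8
After byte 5 (0xE2): reg=0xA6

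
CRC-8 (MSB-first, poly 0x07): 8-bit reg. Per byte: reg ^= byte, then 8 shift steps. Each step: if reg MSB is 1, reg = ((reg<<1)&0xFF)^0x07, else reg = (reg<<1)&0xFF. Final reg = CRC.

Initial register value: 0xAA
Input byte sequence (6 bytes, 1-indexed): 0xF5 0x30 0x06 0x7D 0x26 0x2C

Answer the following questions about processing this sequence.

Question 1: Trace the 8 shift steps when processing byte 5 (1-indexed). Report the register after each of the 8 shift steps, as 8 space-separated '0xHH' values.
Answer: 0xC1 0x85 0x0D 0x1A 0x34 0x68 0xD0 0xA7

Derivation:
After byte 1 (0xF5): reg=0x9A
After byte 2 (0x30): reg=0x5F
After byte 3 (0x06): reg=0x88
After byte 4 (0x7D): reg=0xC5
Register before byte 5: 0xC5
After XOR with byte 0x26: 0xE3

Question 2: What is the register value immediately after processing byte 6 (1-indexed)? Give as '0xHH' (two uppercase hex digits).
Answer: 0xB8

Derivation:
After byte 1 (0xF5): reg=0x9A
After byte 2 (0x30): reg=0x5F
After byte 3 (0x06): reg=0x88
After byte 4 (0x7D): reg=0xC5
After byte 5 (0x26): reg=0xA7
After byte 6 (0x2C): reg=0xB8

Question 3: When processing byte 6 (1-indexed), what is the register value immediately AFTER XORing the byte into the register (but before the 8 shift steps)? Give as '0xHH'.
Answer: 0x8B

Derivation:
Register before byte 6: 0xA7
Byte 6: 0x2C
0xA7 XOR 0x2C = 0x8B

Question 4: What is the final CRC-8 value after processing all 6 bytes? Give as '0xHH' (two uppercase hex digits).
After byte 1 (0xF5): reg=0x9A
After byte 2 (0x30): reg=0x5F
After byte 3 (0x06): reg=0x88
After byte 4 (0x7D): reg=0xC5
After byte 5 (0x26): reg=0xA7
After byte 6 (0x2C): reg=0xB8

Answer: 0xB8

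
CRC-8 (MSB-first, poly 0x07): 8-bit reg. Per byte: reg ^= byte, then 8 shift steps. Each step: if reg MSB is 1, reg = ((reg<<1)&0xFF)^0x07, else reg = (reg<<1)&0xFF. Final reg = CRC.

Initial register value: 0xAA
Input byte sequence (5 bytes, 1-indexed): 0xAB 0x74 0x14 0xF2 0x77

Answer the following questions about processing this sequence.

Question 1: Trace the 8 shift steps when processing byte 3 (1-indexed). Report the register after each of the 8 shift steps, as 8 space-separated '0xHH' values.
After byte 1 (0xAB): reg=0x07
After byte 2 (0x74): reg=0x5E
Register before byte 3: 0x5E
After XOR with byte 0x14: 0x4A

Answer: 0x94 0x2F 0x5E 0xBC 0x7F 0xFE 0xFB 0xF1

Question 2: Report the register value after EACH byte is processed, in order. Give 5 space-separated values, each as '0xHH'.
0x07 0x5E 0xF1 0x09 0x7D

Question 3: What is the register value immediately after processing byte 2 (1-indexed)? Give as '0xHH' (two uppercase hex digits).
After byte 1 (0xAB): reg=0x07
After byte 2 (0x74): reg=0x5E

Answer: 0x5E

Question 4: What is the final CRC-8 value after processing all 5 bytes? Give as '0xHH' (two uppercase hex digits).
After byte 1 (0xAB): reg=0x07
After byte 2 (0x74): reg=0x5E
After byte 3 (0x14): reg=0xF1
After byte 4 (0xF2): reg=0x09
After byte 5 (0x77): reg=0x7D

Answer: 0x7D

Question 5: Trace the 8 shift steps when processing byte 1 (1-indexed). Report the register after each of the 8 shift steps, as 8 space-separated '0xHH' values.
Answer: 0x02 0x04 0x08 0x10 0x20 0x40 0x80 0x07

Derivation:
Register before byte 1: 0xAA
After XOR with byte 0xAB: 0x01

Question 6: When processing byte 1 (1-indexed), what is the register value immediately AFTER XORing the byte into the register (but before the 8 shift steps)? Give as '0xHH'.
Register before byte 1: 0xAA
Byte 1: 0xAB
0xAA XOR 0xAB = 0x01

Answer: 0x01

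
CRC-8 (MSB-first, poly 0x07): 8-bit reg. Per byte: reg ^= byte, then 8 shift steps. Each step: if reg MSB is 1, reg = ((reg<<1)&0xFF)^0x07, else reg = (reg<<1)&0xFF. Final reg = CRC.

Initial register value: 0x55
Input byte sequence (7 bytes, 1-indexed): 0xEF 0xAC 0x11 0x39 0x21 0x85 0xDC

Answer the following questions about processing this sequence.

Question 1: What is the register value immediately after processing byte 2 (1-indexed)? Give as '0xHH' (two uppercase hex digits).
Answer: 0x80

Derivation:
After byte 1 (0xEF): reg=0x2F
After byte 2 (0xAC): reg=0x80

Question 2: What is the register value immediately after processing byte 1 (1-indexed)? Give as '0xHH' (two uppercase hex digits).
After byte 1 (0xEF): reg=0x2F

Answer: 0x2F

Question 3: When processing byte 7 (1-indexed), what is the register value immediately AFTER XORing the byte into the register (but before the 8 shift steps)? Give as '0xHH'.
Register before byte 7: 0xB2
Byte 7: 0xDC
0xB2 XOR 0xDC = 0x6E

Answer: 0x6E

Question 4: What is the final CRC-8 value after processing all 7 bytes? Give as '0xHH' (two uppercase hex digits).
Answer: 0x0D

Derivation:
After byte 1 (0xEF): reg=0x2F
After byte 2 (0xAC): reg=0x80
After byte 3 (0x11): reg=0xFE
After byte 4 (0x39): reg=0x5B
After byte 5 (0x21): reg=0x61
After byte 6 (0x85): reg=0xB2
After byte 7 (0xDC): reg=0x0D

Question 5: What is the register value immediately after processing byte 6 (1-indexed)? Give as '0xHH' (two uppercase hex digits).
After byte 1 (0xEF): reg=0x2F
After byte 2 (0xAC): reg=0x80
After byte 3 (0x11): reg=0xFE
After byte 4 (0x39): reg=0x5B
After byte 5 (0x21): reg=0x61
After byte 6 (0x85): reg=0xB2

Answer: 0xB2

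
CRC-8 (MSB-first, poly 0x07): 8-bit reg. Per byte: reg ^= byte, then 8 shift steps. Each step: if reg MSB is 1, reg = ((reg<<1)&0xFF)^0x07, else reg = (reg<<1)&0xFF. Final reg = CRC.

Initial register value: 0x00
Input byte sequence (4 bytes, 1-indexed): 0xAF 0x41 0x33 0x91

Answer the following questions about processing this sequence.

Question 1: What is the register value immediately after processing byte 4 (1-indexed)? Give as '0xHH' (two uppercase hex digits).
Answer: 0xF8

Derivation:
After byte 1 (0xAF): reg=0x44
After byte 2 (0x41): reg=0x1B
After byte 3 (0x33): reg=0xD8
After byte 4 (0x91): reg=0xF8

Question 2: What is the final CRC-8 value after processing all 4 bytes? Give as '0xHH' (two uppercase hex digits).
Answer: 0xF8

Derivation:
After byte 1 (0xAF): reg=0x44
After byte 2 (0x41): reg=0x1B
After byte 3 (0x33): reg=0xD8
After byte 4 (0x91): reg=0xF8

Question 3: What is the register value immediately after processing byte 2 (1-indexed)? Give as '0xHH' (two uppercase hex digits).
Answer: 0x1B

Derivation:
After byte 1 (0xAF): reg=0x44
After byte 2 (0x41): reg=0x1B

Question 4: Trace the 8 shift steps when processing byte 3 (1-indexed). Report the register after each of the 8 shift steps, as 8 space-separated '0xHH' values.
After byte 1 (0xAF): reg=0x44
After byte 2 (0x41): reg=0x1B
Register before byte 3: 0x1B
After XOR with byte 0x33: 0x28

Answer: 0x50 0xA0 0x47 0x8E 0x1B 0x36 0x6C 0xD8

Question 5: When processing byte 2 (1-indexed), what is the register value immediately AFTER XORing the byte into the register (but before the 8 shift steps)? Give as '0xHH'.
Register before byte 2: 0x44
Byte 2: 0x41
0x44 XOR 0x41 = 0x05

Answer: 0x05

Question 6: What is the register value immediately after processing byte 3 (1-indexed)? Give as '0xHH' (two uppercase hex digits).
Answer: 0xD8

Derivation:
After byte 1 (0xAF): reg=0x44
After byte 2 (0x41): reg=0x1B
After byte 3 (0x33): reg=0xD8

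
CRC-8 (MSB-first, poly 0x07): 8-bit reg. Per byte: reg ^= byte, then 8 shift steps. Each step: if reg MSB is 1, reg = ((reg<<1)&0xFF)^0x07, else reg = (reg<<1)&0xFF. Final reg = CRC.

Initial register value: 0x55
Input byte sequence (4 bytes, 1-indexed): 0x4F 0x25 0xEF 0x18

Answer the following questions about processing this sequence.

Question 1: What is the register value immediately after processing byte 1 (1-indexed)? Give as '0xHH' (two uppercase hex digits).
Answer: 0x46

Derivation:
After byte 1 (0x4F): reg=0x46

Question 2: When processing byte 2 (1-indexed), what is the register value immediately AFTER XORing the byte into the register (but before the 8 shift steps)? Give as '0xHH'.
Register before byte 2: 0x46
Byte 2: 0x25
0x46 XOR 0x25 = 0x63

Answer: 0x63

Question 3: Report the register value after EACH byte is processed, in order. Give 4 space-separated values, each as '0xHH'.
0x46 0x2E 0x49 0xB0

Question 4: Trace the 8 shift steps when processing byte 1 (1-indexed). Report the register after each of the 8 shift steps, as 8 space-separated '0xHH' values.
Answer: 0x34 0x68 0xD0 0xA7 0x49 0x92 0x23 0x46

Derivation:
Register before byte 1: 0x55
After XOR with byte 0x4F: 0x1A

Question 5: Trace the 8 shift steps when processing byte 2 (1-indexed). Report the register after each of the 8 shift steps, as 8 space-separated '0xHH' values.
After byte 1 (0x4F): reg=0x46
Register before byte 2: 0x46
After XOR with byte 0x25: 0x63

Answer: 0xC6 0x8B 0x11 0x22 0x44 0x88 0x17 0x2E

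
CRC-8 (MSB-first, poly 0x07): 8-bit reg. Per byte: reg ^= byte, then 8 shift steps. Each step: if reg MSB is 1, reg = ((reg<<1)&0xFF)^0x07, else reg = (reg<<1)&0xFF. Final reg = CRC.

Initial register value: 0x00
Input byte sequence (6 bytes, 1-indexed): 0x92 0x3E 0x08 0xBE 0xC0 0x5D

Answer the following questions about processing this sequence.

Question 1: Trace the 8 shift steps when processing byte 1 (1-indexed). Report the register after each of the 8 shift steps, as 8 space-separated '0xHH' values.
Answer: 0x23 0x46 0x8C 0x1F 0x3E 0x7C 0xF8 0xF7

Derivation:
Register before byte 1: 0x00
After XOR with byte 0x92: 0x92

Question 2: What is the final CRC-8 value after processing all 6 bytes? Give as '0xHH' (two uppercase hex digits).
Answer: 0x2B

Derivation:
After byte 1 (0x92): reg=0xF7
After byte 2 (0x3E): reg=0x71
After byte 3 (0x08): reg=0x68
After byte 4 (0xBE): reg=0x2C
After byte 5 (0xC0): reg=0x8A
After byte 6 (0x5D): reg=0x2B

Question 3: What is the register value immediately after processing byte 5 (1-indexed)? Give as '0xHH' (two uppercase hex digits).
After byte 1 (0x92): reg=0xF7
After byte 2 (0x3E): reg=0x71
After byte 3 (0x08): reg=0x68
After byte 4 (0xBE): reg=0x2C
After byte 5 (0xC0): reg=0x8A

Answer: 0x8A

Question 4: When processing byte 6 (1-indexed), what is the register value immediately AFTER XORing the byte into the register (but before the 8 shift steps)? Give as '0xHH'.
Register before byte 6: 0x8A
Byte 6: 0x5D
0x8A XOR 0x5D = 0xD7

Answer: 0xD7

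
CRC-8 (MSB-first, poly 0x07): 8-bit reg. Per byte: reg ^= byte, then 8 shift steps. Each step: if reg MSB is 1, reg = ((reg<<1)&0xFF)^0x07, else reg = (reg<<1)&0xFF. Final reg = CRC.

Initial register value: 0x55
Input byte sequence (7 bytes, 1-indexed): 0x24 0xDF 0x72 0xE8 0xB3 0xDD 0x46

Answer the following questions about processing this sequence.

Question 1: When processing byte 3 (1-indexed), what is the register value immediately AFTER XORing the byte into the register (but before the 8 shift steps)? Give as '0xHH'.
Answer: 0xD6

Derivation:
Register before byte 3: 0xA4
Byte 3: 0x72
0xA4 XOR 0x72 = 0xD6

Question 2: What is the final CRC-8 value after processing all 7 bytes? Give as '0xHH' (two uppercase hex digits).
After byte 1 (0x24): reg=0x50
After byte 2 (0xDF): reg=0xA4
After byte 3 (0x72): reg=0x2C
After byte 4 (0xE8): reg=0x52
After byte 5 (0xB3): reg=0xA9
After byte 6 (0xDD): reg=0x4B
After byte 7 (0x46): reg=0x23

Answer: 0x23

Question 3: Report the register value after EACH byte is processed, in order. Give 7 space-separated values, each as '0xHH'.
0x50 0xA4 0x2C 0x52 0xA9 0x4B 0x23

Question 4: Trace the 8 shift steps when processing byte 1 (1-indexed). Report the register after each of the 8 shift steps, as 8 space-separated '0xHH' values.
Answer: 0xE2 0xC3 0x81 0x05 0x0A 0x14 0x28 0x50

Derivation:
Register before byte 1: 0x55
After XOR with byte 0x24: 0x71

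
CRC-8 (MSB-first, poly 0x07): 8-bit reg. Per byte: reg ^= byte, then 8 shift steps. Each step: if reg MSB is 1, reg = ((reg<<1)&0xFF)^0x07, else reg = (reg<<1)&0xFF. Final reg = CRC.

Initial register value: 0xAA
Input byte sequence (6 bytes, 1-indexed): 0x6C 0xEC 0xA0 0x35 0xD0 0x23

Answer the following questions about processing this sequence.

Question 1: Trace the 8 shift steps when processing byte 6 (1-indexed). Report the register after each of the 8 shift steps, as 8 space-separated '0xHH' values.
After byte 1 (0x6C): reg=0x5C
After byte 2 (0xEC): reg=0x19
After byte 3 (0xA0): reg=0x26
After byte 4 (0x35): reg=0x79
After byte 5 (0xD0): reg=0x56
Register before byte 6: 0x56
After XOR with byte 0x23: 0x75

Answer: 0xEA 0xD3 0xA1 0x45 0x8A 0x13 0x26 0x4C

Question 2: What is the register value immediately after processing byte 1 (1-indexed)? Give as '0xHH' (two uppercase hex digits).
After byte 1 (0x6C): reg=0x5C

Answer: 0x5C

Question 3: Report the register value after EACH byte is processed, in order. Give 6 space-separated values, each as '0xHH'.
0x5C 0x19 0x26 0x79 0x56 0x4C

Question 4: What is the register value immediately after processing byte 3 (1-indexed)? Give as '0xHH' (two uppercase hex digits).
Answer: 0x26

Derivation:
After byte 1 (0x6C): reg=0x5C
After byte 2 (0xEC): reg=0x19
After byte 3 (0xA0): reg=0x26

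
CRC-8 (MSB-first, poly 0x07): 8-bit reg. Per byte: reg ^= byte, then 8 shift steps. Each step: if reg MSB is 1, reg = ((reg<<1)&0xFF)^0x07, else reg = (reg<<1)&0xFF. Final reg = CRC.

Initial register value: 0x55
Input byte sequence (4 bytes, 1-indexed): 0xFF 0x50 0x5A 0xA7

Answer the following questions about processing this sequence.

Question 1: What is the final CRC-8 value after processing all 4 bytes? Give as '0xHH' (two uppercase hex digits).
Answer: 0xB5

Derivation:
After byte 1 (0xFF): reg=0x5F
After byte 2 (0x50): reg=0x2D
After byte 3 (0x5A): reg=0x42
After byte 4 (0xA7): reg=0xB5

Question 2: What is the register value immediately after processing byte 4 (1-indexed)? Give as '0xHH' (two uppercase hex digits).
Answer: 0xB5

Derivation:
After byte 1 (0xFF): reg=0x5F
After byte 2 (0x50): reg=0x2D
After byte 3 (0x5A): reg=0x42
After byte 4 (0xA7): reg=0xB5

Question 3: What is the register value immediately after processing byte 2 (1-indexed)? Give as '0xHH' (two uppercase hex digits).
After byte 1 (0xFF): reg=0x5F
After byte 2 (0x50): reg=0x2D

Answer: 0x2D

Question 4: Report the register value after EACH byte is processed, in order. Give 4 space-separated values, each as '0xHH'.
0x5F 0x2D 0x42 0xB5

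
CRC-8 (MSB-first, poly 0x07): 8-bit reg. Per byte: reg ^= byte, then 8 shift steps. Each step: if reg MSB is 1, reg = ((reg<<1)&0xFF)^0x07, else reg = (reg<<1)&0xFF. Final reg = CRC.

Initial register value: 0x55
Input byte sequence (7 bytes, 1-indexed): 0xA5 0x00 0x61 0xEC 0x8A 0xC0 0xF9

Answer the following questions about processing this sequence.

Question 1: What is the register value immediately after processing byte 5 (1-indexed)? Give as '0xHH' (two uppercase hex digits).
After byte 1 (0xA5): reg=0xDE
After byte 2 (0x00): reg=0x14
After byte 3 (0x61): reg=0x4C
After byte 4 (0xEC): reg=0x69
After byte 5 (0x8A): reg=0xA7

Answer: 0xA7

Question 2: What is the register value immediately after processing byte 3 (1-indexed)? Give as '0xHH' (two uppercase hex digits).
Answer: 0x4C

Derivation:
After byte 1 (0xA5): reg=0xDE
After byte 2 (0x00): reg=0x14
After byte 3 (0x61): reg=0x4C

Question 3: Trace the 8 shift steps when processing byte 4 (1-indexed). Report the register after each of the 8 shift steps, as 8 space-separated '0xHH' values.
Answer: 0x47 0x8E 0x1B 0x36 0x6C 0xD8 0xB7 0x69

Derivation:
After byte 1 (0xA5): reg=0xDE
After byte 2 (0x00): reg=0x14
After byte 3 (0x61): reg=0x4C
Register before byte 4: 0x4C
After XOR with byte 0xEC: 0xA0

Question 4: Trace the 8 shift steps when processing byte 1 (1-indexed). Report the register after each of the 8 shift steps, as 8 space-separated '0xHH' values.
Answer: 0xE7 0xC9 0x95 0x2D 0x5A 0xB4 0x6F 0xDE

Derivation:
Register before byte 1: 0x55
After XOR with byte 0xA5: 0xF0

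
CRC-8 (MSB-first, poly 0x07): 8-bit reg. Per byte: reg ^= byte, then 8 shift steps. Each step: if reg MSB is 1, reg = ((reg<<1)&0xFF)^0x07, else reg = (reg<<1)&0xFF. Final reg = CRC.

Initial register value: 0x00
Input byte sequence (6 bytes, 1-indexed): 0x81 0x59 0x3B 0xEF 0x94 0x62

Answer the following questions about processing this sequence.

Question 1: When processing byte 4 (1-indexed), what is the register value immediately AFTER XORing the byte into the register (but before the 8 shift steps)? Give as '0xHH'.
Register before byte 4: 0x70
Byte 4: 0xEF
0x70 XOR 0xEF = 0x9F

Answer: 0x9F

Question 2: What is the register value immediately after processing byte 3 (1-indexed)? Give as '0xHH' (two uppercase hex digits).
After byte 1 (0x81): reg=0x8E
After byte 2 (0x59): reg=0x2B
After byte 3 (0x3B): reg=0x70

Answer: 0x70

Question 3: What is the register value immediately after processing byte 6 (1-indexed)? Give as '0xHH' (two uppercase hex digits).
After byte 1 (0x81): reg=0x8E
After byte 2 (0x59): reg=0x2B
After byte 3 (0x3B): reg=0x70
After byte 4 (0xEF): reg=0xD4
After byte 5 (0x94): reg=0xC7
After byte 6 (0x62): reg=0x72

Answer: 0x72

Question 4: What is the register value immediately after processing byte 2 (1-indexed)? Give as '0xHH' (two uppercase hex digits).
After byte 1 (0x81): reg=0x8E
After byte 2 (0x59): reg=0x2B

Answer: 0x2B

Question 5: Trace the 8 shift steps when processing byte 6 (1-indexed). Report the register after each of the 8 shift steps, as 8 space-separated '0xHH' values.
Answer: 0x4D 0x9A 0x33 0x66 0xCC 0x9F 0x39 0x72

Derivation:
After byte 1 (0x81): reg=0x8E
After byte 2 (0x59): reg=0x2B
After byte 3 (0x3B): reg=0x70
After byte 4 (0xEF): reg=0xD4
After byte 5 (0x94): reg=0xC7
Register before byte 6: 0xC7
After XOR with byte 0x62: 0xA5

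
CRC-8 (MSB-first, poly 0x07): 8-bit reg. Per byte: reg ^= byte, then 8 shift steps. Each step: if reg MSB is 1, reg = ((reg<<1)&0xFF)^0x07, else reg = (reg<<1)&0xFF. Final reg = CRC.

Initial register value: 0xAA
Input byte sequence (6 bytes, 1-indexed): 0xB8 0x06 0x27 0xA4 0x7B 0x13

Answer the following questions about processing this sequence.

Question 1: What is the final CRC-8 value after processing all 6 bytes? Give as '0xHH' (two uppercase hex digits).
After byte 1 (0xB8): reg=0x7E
After byte 2 (0x06): reg=0x6F
After byte 3 (0x27): reg=0xFF
After byte 4 (0xA4): reg=0x86
After byte 5 (0x7B): reg=0xFD
After byte 6 (0x13): reg=0x84

Answer: 0x84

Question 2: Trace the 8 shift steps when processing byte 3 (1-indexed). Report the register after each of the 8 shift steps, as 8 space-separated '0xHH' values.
Answer: 0x90 0x27 0x4E 0x9C 0x3F 0x7E 0xFC 0xFF

Derivation:
After byte 1 (0xB8): reg=0x7E
After byte 2 (0x06): reg=0x6F
Register before byte 3: 0x6F
After XOR with byte 0x27: 0x48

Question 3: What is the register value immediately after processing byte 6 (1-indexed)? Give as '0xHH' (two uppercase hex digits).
After byte 1 (0xB8): reg=0x7E
After byte 2 (0x06): reg=0x6F
After byte 3 (0x27): reg=0xFF
After byte 4 (0xA4): reg=0x86
After byte 5 (0x7B): reg=0xFD
After byte 6 (0x13): reg=0x84

Answer: 0x84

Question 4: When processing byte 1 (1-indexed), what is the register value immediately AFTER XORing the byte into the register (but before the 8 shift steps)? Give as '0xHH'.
Register before byte 1: 0xAA
Byte 1: 0xB8
0xAA XOR 0xB8 = 0x12

Answer: 0x12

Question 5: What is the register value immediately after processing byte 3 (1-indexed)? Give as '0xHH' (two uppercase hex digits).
After byte 1 (0xB8): reg=0x7E
After byte 2 (0x06): reg=0x6F
After byte 3 (0x27): reg=0xFF

Answer: 0xFF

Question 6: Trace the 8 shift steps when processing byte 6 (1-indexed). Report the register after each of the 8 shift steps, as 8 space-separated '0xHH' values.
After byte 1 (0xB8): reg=0x7E
After byte 2 (0x06): reg=0x6F
After byte 3 (0x27): reg=0xFF
After byte 4 (0xA4): reg=0x86
After byte 5 (0x7B): reg=0xFD
Register before byte 6: 0xFD
After XOR with byte 0x13: 0xEE

Answer: 0xDB 0xB1 0x65 0xCA 0x93 0x21 0x42 0x84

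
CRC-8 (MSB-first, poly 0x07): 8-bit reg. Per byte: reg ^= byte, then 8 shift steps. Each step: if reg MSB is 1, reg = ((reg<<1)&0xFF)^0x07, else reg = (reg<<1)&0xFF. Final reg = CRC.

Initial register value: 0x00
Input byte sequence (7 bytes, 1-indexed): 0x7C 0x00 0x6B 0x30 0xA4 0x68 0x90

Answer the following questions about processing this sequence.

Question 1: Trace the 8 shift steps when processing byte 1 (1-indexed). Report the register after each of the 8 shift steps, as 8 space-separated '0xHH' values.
Answer: 0xF8 0xF7 0xE9 0xD5 0xAD 0x5D 0xBA 0x73

Derivation:
Register before byte 1: 0x00
After XOR with byte 0x7C: 0x7C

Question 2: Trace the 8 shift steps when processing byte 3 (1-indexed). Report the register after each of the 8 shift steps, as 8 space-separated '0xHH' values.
After byte 1 (0x7C): reg=0x73
After byte 2 (0x00): reg=0x5E
Register before byte 3: 0x5E
After XOR with byte 0x6B: 0x35

Answer: 0x6A 0xD4 0xAF 0x59 0xB2 0x63 0xC6 0x8B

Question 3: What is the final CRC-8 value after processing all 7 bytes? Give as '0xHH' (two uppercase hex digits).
Answer: 0x55

Derivation:
After byte 1 (0x7C): reg=0x73
After byte 2 (0x00): reg=0x5E
After byte 3 (0x6B): reg=0x8B
After byte 4 (0x30): reg=0x28
After byte 5 (0xA4): reg=0xAD
After byte 6 (0x68): reg=0x55
After byte 7 (0x90): reg=0x55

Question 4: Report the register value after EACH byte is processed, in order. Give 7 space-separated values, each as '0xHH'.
0x73 0x5E 0x8B 0x28 0xAD 0x55 0x55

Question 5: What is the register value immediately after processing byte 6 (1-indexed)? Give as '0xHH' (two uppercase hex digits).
After byte 1 (0x7C): reg=0x73
After byte 2 (0x00): reg=0x5E
After byte 3 (0x6B): reg=0x8B
After byte 4 (0x30): reg=0x28
After byte 5 (0xA4): reg=0xAD
After byte 6 (0x68): reg=0x55

Answer: 0x55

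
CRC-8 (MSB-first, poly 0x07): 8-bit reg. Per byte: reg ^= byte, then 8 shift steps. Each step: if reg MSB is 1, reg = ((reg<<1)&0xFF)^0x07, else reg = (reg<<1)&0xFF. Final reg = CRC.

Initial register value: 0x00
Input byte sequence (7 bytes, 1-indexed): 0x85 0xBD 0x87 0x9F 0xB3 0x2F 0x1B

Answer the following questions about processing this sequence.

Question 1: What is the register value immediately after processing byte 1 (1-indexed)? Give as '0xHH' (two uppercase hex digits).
After byte 1 (0x85): reg=0x92

Answer: 0x92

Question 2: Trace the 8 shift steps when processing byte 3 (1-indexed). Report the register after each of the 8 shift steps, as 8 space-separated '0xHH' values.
Answer: 0x94 0x2F 0x5E 0xBC 0x7F 0xFE 0xFB 0xF1

Derivation:
After byte 1 (0x85): reg=0x92
After byte 2 (0xBD): reg=0xCD
Register before byte 3: 0xCD
After XOR with byte 0x87: 0x4A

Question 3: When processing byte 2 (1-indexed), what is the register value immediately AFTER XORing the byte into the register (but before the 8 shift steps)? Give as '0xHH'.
Answer: 0x2F

Derivation:
Register before byte 2: 0x92
Byte 2: 0xBD
0x92 XOR 0xBD = 0x2F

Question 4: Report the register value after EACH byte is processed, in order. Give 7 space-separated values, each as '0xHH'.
0x92 0xCD 0xF1 0x0D 0x33 0x54 0xEA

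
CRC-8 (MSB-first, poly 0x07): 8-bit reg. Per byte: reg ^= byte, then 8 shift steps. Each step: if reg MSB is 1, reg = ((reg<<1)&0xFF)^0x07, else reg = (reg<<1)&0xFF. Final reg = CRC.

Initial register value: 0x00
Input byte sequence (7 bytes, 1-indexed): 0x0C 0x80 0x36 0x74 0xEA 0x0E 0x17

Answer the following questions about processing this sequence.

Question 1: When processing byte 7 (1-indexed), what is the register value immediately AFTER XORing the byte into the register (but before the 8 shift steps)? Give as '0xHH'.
Register before byte 7: 0x86
Byte 7: 0x17
0x86 XOR 0x17 = 0x91

Answer: 0x91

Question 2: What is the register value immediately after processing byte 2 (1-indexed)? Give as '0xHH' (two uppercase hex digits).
After byte 1 (0x0C): reg=0x24
After byte 2 (0x80): reg=0x75

Answer: 0x75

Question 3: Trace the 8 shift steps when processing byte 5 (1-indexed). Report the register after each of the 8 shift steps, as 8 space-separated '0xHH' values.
Answer: 0x8D 0x1D 0x3A 0x74 0xE8 0xD7 0xA9 0x55

Derivation:
After byte 1 (0x0C): reg=0x24
After byte 2 (0x80): reg=0x75
After byte 3 (0x36): reg=0xCE
After byte 4 (0x74): reg=0x2F
Register before byte 5: 0x2F
After XOR with byte 0xEA: 0xC5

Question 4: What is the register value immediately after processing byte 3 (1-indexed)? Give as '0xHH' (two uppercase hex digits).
After byte 1 (0x0C): reg=0x24
After byte 2 (0x80): reg=0x75
After byte 3 (0x36): reg=0xCE

Answer: 0xCE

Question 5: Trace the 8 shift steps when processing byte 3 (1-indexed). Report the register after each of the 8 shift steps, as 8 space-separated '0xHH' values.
After byte 1 (0x0C): reg=0x24
After byte 2 (0x80): reg=0x75
Register before byte 3: 0x75
After XOR with byte 0x36: 0x43

Answer: 0x86 0x0B 0x16 0x2C 0x58 0xB0 0x67 0xCE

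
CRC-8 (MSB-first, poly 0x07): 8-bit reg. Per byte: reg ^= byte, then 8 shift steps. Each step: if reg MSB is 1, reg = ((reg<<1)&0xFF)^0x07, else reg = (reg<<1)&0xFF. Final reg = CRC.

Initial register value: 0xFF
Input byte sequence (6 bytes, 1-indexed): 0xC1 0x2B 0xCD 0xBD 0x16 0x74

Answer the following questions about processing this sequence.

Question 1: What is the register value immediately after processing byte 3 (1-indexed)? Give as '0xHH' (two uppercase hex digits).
After byte 1 (0xC1): reg=0xBA
After byte 2 (0x2B): reg=0xFE
After byte 3 (0xCD): reg=0x99

Answer: 0x99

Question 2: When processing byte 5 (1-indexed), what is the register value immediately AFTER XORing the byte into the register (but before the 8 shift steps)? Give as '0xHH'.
Register before byte 5: 0xFC
Byte 5: 0x16
0xFC XOR 0x16 = 0xEA

Answer: 0xEA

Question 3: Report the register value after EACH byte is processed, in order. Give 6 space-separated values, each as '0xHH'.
0xBA 0xFE 0x99 0xFC 0x98 0x8A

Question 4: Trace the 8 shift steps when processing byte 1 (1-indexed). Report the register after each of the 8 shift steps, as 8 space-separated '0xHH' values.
Register before byte 1: 0xFF
After XOR with byte 0xC1: 0x3E

Answer: 0x7C 0xF8 0xF7 0xE9 0xD5 0xAD 0x5D 0xBA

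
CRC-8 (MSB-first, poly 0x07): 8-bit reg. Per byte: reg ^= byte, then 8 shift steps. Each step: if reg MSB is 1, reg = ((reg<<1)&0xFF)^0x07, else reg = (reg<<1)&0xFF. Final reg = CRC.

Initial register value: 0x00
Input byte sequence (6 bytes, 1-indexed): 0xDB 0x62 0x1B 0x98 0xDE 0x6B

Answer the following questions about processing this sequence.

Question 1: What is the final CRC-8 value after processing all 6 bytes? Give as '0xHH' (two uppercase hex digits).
After byte 1 (0xDB): reg=0x0F
After byte 2 (0x62): reg=0x04
After byte 3 (0x1B): reg=0x5D
After byte 4 (0x98): reg=0x55
After byte 5 (0xDE): reg=0xB8
After byte 6 (0x6B): reg=0x37

Answer: 0x37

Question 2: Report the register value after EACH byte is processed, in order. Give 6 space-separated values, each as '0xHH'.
0x0F 0x04 0x5D 0x55 0xB8 0x37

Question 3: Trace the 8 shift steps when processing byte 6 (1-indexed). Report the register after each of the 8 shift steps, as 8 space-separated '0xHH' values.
Answer: 0xA1 0x45 0x8A 0x13 0x26 0x4C 0x98 0x37

Derivation:
After byte 1 (0xDB): reg=0x0F
After byte 2 (0x62): reg=0x04
After byte 3 (0x1B): reg=0x5D
After byte 4 (0x98): reg=0x55
After byte 5 (0xDE): reg=0xB8
Register before byte 6: 0xB8
After XOR with byte 0x6B: 0xD3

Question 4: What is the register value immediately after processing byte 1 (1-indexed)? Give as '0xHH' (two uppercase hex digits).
After byte 1 (0xDB): reg=0x0F

Answer: 0x0F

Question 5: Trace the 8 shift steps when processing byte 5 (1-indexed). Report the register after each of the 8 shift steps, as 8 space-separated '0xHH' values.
After byte 1 (0xDB): reg=0x0F
After byte 2 (0x62): reg=0x04
After byte 3 (0x1B): reg=0x5D
After byte 4 (0x98): reg=0x55
Register before byte 5: 0x55
After XOR with byte 0xDE: 0x8B

Answer: 0x11 0x22 0x44 0x88 0x17 0x2E 0x5C 0xB8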